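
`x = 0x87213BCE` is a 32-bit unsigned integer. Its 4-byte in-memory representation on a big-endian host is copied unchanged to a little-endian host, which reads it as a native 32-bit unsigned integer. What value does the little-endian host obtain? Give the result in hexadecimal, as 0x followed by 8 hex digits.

Stored big-endian, the bytes at ascending addresses are 87 21 3B CE.
Read back as little-endian, the first byte is least significant, giving 0xCE3B2187.

0xCE3B2187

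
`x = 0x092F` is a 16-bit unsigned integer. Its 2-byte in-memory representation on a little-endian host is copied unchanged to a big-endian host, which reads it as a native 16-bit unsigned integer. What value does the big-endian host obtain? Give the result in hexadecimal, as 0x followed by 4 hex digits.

Stored little-endian, the bytes at ascending addresses are 2F 09.
Read back as big-endian, the last byte is least significant, giving 0x2F09.

0x2F09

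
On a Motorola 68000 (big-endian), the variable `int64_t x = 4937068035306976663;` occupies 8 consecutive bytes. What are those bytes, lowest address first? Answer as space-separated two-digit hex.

4937068035306976663 in hexadecimal, padded to 64 bits, is 0x4483FD386C687597.
Split into bytes (most-significant first): 44 83 FD 38 6C 68 75 97.
Big-endian: lowest address holds the most-significant byte.
So the memory order matches the most-significant-first order: 44 83 FD 38 6C 68 75 97.

44 83 FD 38 6C 68 75 97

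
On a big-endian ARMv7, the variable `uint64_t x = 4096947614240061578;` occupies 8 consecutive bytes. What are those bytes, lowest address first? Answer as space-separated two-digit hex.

4096947614240061578 in hexadecimal, padded to 64 bits, is 0x38DB48260A29B88A.
Split into bytes (most-significant first): 38 DB 48 26 0A 29 B8 8A.
Big-endian: lowest address holds the most-significant byte.
So the memory order matches the most-significant-first order: 38 DB 48 26 0A 29 B8 8A.

38 DB 48 26 0A 29 B8 8A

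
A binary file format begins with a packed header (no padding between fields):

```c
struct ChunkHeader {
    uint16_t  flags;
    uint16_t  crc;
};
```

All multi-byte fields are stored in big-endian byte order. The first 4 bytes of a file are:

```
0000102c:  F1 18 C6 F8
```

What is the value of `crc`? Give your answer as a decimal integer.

`crc` follows `flags` (2 bytes), so it starts at byte offset 2 and occupies 2 bytes.
Bytes at offsets 2..3: C6 F8.
Big-endian stores the most-significant byte at the lowest address.
The bytes are already most-significant first: 0xC6F8.
0xC6F8 = 50936.

50936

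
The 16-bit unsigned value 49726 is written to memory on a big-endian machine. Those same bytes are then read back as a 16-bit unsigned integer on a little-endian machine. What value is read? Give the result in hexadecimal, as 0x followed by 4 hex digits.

49726 in 16-bit hexadecimal is 0xC23E.
Stored big-endian, the bytes at ascending addresses are C2 3E.
Read back as little-endian, the first byte is least significant, giving 0x3EC2.

0x3EC2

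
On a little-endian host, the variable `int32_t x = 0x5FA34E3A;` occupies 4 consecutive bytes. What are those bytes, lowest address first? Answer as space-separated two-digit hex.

Split into bytes (most-significant first): 5F A3 4E 3A.
In little-endian order the low byte comes first in memory.
So at ascending addresses the bytes are 3A 4E A3 5F.

3A 4E A3 5F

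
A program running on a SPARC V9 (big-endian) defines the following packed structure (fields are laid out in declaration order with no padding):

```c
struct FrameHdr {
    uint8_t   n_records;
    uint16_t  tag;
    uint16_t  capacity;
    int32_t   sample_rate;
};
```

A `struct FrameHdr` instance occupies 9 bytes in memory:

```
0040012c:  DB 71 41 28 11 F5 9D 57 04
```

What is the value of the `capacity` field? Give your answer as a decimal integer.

10257

`capacity` follows `n_records` (1 B), `tag` (2 B), so it starts at offset 1 + 2 = 3 and occupies 2 bytes.
Bytes at offsets 3..4: 28 11.
Big-endian: lowest address holds the most-significant byte.
The bytes are already most-significant first: 0x2811.
0x2811 = 10257.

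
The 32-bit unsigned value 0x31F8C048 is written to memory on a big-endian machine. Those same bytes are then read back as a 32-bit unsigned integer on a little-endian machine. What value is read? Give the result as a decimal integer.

1220606001

Stored big-endian, the bytes at ascending addresses are 31 F8 C0 48.
Read back as little-endian, the first byte is least significant, giving 0x48C0F831.
0x48C0F831 = 1220606001.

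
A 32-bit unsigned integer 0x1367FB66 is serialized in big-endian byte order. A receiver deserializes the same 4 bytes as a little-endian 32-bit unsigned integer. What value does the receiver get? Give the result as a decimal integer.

1727751955

Stored big-endian, the bytes at ascending addresses are 13 67 FB 66.
Read back as little-endian, the first byte is least significant, giving 0x66FB6713.
0x66FB6713 = 1727751955.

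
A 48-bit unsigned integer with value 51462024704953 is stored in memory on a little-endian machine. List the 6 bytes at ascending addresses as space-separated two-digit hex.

51462024704953 in hexadecimal, padded to 48 bits, is 0x2ECDEFB3B3B9.
Split into bytes (most-significant first): 2E CD EF B3 B3 B9.
Little-endian stores the least-significant byte at the lowest address.
So at ascending addresses the bytes are B9 B3 B3 EF CD 2E.

B9 B3 B3 EF CD 2E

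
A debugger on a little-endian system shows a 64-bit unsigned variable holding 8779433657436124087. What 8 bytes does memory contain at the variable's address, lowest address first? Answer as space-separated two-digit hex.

B7 B3 96 60 65 D0 D6 79

8779433657436124087 in hexadecimal, padded to 64 bits, is 0x79D6D0656096B3B7.
Split into bytes (most-significant first): 79 D6 D0 65 60 96 B3 B7.
Little-endian: lowest address holds the least-significant byte.
So at ascending addresses the bytes are B7 B3 96 60 65 D0 D6 79.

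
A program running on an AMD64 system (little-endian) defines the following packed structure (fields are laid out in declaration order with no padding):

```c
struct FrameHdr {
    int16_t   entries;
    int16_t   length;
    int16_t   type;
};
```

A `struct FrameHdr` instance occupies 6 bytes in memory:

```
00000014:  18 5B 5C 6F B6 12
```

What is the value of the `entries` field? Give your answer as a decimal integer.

`entries` is the first field, at byte offset 0, occupying 2 bytes.
Bytes at offsets 0..1: 18 5B.
Little-endian: lowest address holds the least-significant byte.
Reassemble most-significant byte first: 5B 18 → 0x5B18.
0x5B18 = 23320.

23320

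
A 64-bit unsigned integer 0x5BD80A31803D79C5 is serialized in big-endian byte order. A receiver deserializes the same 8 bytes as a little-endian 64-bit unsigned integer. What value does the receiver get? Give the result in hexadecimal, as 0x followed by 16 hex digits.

Stored big-endian, the bytes at ascending addresses are 5B D8 0A 31 80 3D 79 C5.
Read back as little-endian, the first byte is least significant, giving 0xC5793D80310AD85B.

0xC5793D80310AD85B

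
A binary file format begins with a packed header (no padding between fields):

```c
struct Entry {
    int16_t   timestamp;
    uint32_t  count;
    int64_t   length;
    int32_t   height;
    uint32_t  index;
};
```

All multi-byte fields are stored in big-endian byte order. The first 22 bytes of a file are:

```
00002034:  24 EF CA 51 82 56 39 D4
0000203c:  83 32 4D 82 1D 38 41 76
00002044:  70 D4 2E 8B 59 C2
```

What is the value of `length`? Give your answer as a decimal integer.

4167099807296527672

`length` follows `timestamp` (2 B), `count` (4 B), so it starts at offset 2 + 4 = 6 and occupies 8 bytes.
Bytes at offsets 6..13: 39 D4 83 32 4D 82 1D 38.
Big-endian stores the most-significant byte at the lowest address.
The bytes are already most-significant first: 0x39D483324D821D38.
0x39D483324D821D38 = 4167099807296527672.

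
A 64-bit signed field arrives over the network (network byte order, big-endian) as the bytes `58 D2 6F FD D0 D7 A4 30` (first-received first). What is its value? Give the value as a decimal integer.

6400301156368098352

Big-endian stores the most-significant byte at the lowest address.
The bytes are already most-significant first: 0x58D26FFDD0D7A430.
0x58D26FFDD0D7A430 = 6400301156368098352.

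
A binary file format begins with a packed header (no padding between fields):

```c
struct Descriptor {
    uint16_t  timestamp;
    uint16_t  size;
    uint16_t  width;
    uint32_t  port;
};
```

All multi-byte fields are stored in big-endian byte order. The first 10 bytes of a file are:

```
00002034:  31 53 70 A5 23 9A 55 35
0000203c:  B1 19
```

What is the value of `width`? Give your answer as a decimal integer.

9114

`width` follows `timestamp` (2 B), `size` (2 B), so it starts at offset 2 + 2 = 4 and occupies 2 bytes.
Bytes at offsets 4..5: 23 9A.
Big-endian stores the most-significant byte at the lowest address.
The bytes are already most-significant first: 0x239A.
0x239A = 9114.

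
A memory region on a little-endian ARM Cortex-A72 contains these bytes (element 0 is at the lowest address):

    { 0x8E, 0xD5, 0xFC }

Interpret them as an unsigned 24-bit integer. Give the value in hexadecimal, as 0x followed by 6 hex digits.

0xFCD58E

Little-endian stores the least-significant byte at the lowest address.
Reassemble most-significant byte first: FC D5 8E → 0xFCD58E.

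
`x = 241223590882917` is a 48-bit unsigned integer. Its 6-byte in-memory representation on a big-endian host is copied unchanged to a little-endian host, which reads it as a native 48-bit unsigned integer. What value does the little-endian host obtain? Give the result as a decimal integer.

111250159592667

241223590882917 in 48-bit hexadecimal is 0xDB643E722E65.
Stored big-endian, the bytes at ascending addresses are DB 64 3E 72 2E 65.
Read back as little-endian, the first byte is least significant, giving 0x652E723E64DB.
0x652E723E64DB = 111250159592667.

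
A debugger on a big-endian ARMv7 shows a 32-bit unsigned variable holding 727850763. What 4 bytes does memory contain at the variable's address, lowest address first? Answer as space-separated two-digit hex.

727850763 in hexadecimal, padded to 32 bits, is 0x2B621F0B.
Split into bytes (most-significant first): 2B 62 1F 0B.
In big-endian order the high byte comes first in memory.
So the memory order matches the most-significant-first order: 2B 62 1F 0B.

2B 62 1F 0B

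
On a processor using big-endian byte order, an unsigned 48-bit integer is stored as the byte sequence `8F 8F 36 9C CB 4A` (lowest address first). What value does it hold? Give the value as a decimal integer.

Big-endian: lowest address holds the most-significant byte.
The bytes are already most-significant first: 0x8F8F369CCB4A.
0x8F8F369CCB4A = 157845259340618.

157845259340618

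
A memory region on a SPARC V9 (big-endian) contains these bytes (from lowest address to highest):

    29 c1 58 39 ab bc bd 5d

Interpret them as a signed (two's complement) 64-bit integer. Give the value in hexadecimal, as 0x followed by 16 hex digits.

0x29C15839ABBCBD5D

Big-endian stores the most-significant byte at the lowest address.
The bytes are already most-significant first: 0x29C15839ABBCBD5D.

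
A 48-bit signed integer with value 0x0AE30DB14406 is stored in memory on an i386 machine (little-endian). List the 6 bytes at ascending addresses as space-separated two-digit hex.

Split into bytes (most-significant first): 0A E3 0D B1 44 06.
In little-endian order the low byte comes first in memory.
So at ascending addresses the bytes are 06 44 B1 0D E3 0A.

06 44 B1 0D E3 0A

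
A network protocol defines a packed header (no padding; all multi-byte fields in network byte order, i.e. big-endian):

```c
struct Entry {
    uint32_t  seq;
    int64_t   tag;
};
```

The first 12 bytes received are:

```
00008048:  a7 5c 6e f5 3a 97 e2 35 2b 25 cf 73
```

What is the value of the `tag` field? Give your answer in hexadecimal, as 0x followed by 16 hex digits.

`tag` follows `seq` (4 bytes), so it starts at byte offset 4 and occupies 8 bytes.
Bytes at offsets 4..11: 3A 97 E2 35 2B 25 CF 73.
In big-endian order the high byte comes first in memory.
The bytes are already most-significant first: 0x3A97E2352B25CF73.

0x3A97E2352B25CF73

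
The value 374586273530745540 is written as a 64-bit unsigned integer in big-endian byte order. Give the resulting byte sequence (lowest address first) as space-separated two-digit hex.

374586273530745540 in hexadecimal, padded to 64 bits, is 0x0532CC3B2B8992C4.
Split into bytes (most-significant first): 05 32 CC 3B 2B 89 92 C4.
Big-endian stores the most-significant byte at the lowest address.
So the memory order matches the most-significant-first order: 05 32 CC 3B 2B 89 92 C4.

05 32 CC 3B 2B 89 92 C4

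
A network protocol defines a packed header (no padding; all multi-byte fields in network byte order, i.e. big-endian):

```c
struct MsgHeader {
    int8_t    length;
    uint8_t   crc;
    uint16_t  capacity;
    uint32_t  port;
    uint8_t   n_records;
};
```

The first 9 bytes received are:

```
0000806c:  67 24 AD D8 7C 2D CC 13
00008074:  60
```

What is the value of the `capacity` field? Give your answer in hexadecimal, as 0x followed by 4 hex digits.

`capacity` follows `length` (1 B), `crc` (1 B), so it starts at offset 1 + 1 = 2 and occupies 2 bytes.
Bytes at offsets 2..3: AD D8.
In big-endian order the high byte comes first in memory.
The bytes are already most-significant first: 0xADD8.

0xADD8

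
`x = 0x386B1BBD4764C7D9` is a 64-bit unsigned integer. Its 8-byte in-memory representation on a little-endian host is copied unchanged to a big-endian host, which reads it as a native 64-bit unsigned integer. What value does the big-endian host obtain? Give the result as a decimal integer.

15692621685873929016

Stored little-endian, the bytes at ascending addresses are D9 C7 64 47 BD 1B 6B 38.
Read back as big-endian, the last byte is least significant, giving 0xD9C76447BD1B6B38.
0xD9C76447BD1B6B38 = 15692621685873929016.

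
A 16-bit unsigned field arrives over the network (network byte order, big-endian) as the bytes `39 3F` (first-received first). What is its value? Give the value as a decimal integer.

14655

Big-endian stores the most-significant byte at the lowest address.
The bytes are already most-significant first: 0x393F.
0x393F = 14655.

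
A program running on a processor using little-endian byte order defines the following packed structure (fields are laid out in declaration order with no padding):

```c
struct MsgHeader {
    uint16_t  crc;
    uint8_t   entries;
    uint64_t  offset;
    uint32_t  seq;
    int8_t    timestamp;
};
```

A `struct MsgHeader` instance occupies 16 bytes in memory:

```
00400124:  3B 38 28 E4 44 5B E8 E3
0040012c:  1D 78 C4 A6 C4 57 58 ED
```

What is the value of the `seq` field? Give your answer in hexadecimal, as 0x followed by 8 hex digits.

`seq` follows `crc` (2 B), `entries` (1 B), `offset` (8 B), so it starts at offset 2 + 1 + 8 = 11 and occupies 4 bytes.
Bytes at offsets 11..14: A6 C4 57 58.
Little-endian: lowest address holds the least-significant byte.
Reassemble most-significant byte first: 58 57 C4 A6 → 0x5857C4A6.

0x5857C4A6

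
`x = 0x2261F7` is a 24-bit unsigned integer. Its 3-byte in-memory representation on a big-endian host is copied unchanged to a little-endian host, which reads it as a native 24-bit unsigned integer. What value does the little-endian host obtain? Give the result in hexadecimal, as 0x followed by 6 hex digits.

Stored big-endian, the bytes at ascending addresses are 22 61 F7.
Read back as little-endian, the first byte is least significant, giving 0xF76122.

0xF76122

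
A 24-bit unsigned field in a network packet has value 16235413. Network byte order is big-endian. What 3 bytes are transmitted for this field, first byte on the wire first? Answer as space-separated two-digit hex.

16235413 in hexadecimal, padded to 24 bits, is 0xF7BB95.
Split into bytes (most-significant first): F7 BB 95.
Big-endian stores the most-significant byte at the lowest address.
So the memory order matches the most-significant-first order: F7 BB 95.

F7 BB 95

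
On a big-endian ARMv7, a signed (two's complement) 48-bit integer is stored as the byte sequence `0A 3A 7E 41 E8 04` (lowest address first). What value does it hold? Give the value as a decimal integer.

11246342629380

Big-endian stores the most-significant byte at the lowest address.
The bytes are already most-significant first: 0x0A3A7E41E804.
0x0A3A7E41E804 = 11246342629380.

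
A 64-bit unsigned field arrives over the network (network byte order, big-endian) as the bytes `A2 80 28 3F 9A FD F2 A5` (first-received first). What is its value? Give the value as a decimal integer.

Big-endian: lowest address holds the most-significant byte.
The bytes are already most-significant first: 0xA280283F9AFDF2A5.
0xA280283F9AFDF2A5 = 11709403284811674277.

11709403284811674277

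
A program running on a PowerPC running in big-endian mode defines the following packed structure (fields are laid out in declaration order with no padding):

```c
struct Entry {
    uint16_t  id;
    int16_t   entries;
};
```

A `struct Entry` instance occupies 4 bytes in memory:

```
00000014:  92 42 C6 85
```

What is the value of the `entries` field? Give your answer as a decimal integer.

`entries` follows `id` (2 bytes), so it starts at byte offset 2 and occupies 2 bytes.
Bytes at offsets 2..3: C6 85.
Big-endian: lowest address holds the most-significant byte.
The bytes are already most-significant first: 0xC685.
Top bit is set, so as a signed 16-bit value this is 0xC685 − 2^16 = -14715.

-14715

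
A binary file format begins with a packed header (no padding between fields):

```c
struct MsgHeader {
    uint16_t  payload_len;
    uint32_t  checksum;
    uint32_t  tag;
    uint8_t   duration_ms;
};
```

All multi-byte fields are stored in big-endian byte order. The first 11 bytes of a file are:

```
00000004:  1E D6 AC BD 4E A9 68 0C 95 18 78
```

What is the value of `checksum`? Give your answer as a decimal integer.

2898087593

`checksum` follows `payload_len` (2 bytes), so it starts at byte offset 2 and occupies 4 bytes.
Bytes at offsets 2..5: AC BD 4E A9.
In big-endian order the high byte comes first in memory.
The bytes are already most-significant first: 0xACBD4EA9.
0xACBD4EA9 = 2898087593.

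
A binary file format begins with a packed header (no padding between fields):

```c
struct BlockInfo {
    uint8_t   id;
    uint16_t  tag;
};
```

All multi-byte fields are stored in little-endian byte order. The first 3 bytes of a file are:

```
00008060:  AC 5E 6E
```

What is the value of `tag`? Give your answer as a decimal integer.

28254

`tag` follows `id` (1 byte), so it starts at byte offset 1 and occupies 2 bytes.
Bytes at offsets 1..2: 5E 6E.
Little-endian stores the least-significant byte at the lowest address.
Reassemble most-significant byte first: 6E 5E → 0x6E5E.
0x6E5E = 28254.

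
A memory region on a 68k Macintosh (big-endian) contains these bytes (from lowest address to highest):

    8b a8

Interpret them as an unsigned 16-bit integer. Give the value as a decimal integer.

35752

Big-endian stores the most-significant byte at the lowest address.
The bytes are already most-significant first: 0x8BA8.
0x8BA8 = 35752.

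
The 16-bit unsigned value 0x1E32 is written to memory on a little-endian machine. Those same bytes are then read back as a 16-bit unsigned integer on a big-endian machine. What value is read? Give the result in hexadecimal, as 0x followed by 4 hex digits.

0x321E

Stored little-endian, the bytes at ascending addresses are 32 1E.
Read back as big-endian, the last byte is least significant, giving 0x321E.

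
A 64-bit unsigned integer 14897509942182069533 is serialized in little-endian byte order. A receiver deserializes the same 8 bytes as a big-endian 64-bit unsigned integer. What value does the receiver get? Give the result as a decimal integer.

14897509942182069533 in 64-bit hexadecimal is 0xCEBE965CAD9CC51D.
Stored little-endian, the bytes at ascending addresses are 1D C5 9C AD 5C 96 BE CE.
Read back as big-endian, the last byte is least significant, giving 0x1DC59CAD5C96BECE.
0x1DC59CAD5C96BECE = 2145293065908567758.

2145293065908567758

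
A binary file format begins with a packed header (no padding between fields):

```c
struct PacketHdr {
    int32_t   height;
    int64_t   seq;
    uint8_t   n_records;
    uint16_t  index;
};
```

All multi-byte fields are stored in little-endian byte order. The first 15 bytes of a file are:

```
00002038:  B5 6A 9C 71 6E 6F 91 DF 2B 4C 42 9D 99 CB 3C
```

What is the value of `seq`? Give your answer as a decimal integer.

-7115040709973807250

`seq` follows `height` (4 bytes), so it starts at byte offset 4 and occupies 8 bytes.
Bytes at offsets 4..11: 6E 6F 91 DF 2B 4C 42 9D.
Little-endian stores the least-significant byte at the lowest address.
Reassemble most-significant byte first: 9D 42 4C 2B DF 91 6F 6E → 0x9D424C2BDF916F6E.
Top bit is set, so as a signed 64-bit value this is 0x9D424C2BDF916F6E − 2^64 = -7115040709973807250.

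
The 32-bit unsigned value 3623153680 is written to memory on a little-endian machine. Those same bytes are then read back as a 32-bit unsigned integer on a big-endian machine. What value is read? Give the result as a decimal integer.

284226775

3623153680 in 32-bit hexadecimal is 0xD7F4F010.
Stored little-endian, the bytes at ascending addresses are 10 F0 F4 D7.
Read back as big-endian, the last byte is least significant, giving 0x10F0F4D7.
0x10F0F4D7 = 284226775.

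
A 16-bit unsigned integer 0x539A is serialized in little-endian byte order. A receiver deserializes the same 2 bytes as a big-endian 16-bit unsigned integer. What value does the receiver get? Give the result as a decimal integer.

39507

Stored little-endian, the bytes at ascending addresses are 9A 53.
Read back as big-endian, the last byte is least significant, giving 0x9A53.
0x9A53 = 39507.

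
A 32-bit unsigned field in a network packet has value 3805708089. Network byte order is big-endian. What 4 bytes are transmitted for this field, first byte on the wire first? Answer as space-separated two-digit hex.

E2 D6 7F 39

3805708089 in hexadecimal, padded to 32 bits, is 0xE2D67F39.
Split into bytes (most-significant first): E2 D6 7F 39.
In big-endian order the high byte comes first in memory.
So the memory order matches the most-significant-first order: E2 D6 7F 39.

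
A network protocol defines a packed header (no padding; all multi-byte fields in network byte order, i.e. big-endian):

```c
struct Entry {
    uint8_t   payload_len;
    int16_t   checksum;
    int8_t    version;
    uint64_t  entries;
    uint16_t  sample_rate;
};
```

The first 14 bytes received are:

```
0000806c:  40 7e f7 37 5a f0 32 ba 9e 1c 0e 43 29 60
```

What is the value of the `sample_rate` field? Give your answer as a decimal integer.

`sample_rate` follows `payload_len` (1 B), `checksum` (2 B), `version` (1 B), `entries` (8 B), so it starts at offset 1 + 2 + 1 + 8 = 12 and occupies 2 bytes.
Bytes at offsets 12..13: 29 60.
Big-endian stores the most-significant byte at the lowest address.
The bytes are already most-significant first: 0x2960.
0x2960 = 10592.

10592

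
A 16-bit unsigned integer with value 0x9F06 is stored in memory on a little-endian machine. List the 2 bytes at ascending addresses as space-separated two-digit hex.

06 9F

Split into bytes (most-significant first): 9F 06.
In little-endian order the low byte comes first in memory.
So at ascending addresses the bytes are 06 9F.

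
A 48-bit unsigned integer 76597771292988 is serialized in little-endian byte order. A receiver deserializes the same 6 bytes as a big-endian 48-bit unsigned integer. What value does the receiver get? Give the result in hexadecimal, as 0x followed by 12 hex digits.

76597771292988 in 48-bit hexadecimal is 0x45AA4EF2D13C.
Stored little-endian, the bytes at ascending addresses are 3C D1 F2 4E AA 45.
Read back as big-endian, the last byte is least significant, giving 0x3CD1F24EAA45.

0x3CD1F24EAA45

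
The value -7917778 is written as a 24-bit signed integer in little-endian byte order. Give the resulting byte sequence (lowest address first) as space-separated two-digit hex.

Two's complement of -7917778 in 24 bits: 7917778 = 0x78D0D2; invert → 0x872F2D; add 1 → 0x872F2E.
Split into bytes (most-significant first): 87 2F 2E.
In little-endian order the low byte comes first in memory.
So at ascending addresses the bytes are 2E 2F 87.

2E 2F 87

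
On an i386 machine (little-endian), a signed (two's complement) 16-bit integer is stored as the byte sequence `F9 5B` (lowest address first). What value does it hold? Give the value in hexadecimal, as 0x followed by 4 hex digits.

Little-endian stores the least-significant byte at the lowest address.
Reassemble most-significant byte first: 5B F9 → 0x5BF9.

0x5BF9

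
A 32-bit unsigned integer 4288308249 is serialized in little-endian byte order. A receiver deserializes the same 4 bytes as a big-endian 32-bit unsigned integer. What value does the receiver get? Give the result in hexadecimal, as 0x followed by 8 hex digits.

0x19649AFF

4288308249 in 32-bit hexadecimal is 0xFF9A6419.
Stored little-endian, the bytes at ascending addresses are 19 64 9A FF.
Read back as big-endian, the last byte is least significant, giving 0x19649AFF.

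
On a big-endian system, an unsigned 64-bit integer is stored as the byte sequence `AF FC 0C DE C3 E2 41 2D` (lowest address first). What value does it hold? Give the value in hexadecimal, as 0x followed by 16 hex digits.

Big-endian: lowest address holds the most-significant byte.
The bytes are already most-significant first: 0xAFFC0CDEC3E2412D.

0xAFFC0CDEC3E2412D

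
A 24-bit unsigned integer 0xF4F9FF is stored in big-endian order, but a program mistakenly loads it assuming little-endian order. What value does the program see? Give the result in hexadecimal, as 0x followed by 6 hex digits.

Stored big-endian, the bytes at ascending addresses are F4 F9 FF.
Read back as little-endian, the first byte is least significant, giving 0xFFF9F4.

0xFFF9F4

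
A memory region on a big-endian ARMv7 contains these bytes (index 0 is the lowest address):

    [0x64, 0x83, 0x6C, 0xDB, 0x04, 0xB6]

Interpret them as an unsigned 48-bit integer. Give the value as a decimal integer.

Big-endian: lowest address holds the most-significant byte.
The bytes are already most-significant first: 0x64836CDB04B6.
0x64836CDB04B6 = 110515629786294.

110515629786294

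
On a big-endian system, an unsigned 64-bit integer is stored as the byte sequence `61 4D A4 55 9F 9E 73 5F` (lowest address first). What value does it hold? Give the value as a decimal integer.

Big-endian: lowest address holds the most-significant byte.
The bytes are already most-significant first: 0x614DA4559F9E735F.
0x614DA4559F9E735F = 7011440882542867295.

7011440882542867295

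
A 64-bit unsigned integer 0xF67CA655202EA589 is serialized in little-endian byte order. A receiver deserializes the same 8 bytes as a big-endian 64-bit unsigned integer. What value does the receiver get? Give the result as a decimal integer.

9918384470764190966

Stored little-endian, the bytes at ascending addresses are 89 A5 2E 20 55 A6 7C F6.
Read back as big-endian, the last byte is least significant, giving 0x89A52E2055A67CF6.
0x89A52E2055A67CF6 = 9918384470764190966.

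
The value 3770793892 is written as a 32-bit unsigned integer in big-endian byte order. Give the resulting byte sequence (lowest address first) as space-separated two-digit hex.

3770793892 in hexadecimal, padded to 32 bits, is 0xE0C1BFA4.
Split into bytes (most-significant first): E0 C1 BF A4.
In big-endian order the high byte comes first in memory.
So the memory order matches the most-significant-first order: E0 C1 BF A4.

E0 C1 BF A4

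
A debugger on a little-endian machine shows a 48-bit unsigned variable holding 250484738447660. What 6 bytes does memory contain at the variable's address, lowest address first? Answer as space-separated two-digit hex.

2C 59 DB 85 D0 E3

250484738447660 in hexadecimal, padded to 48 bits, is 0xE3D085DB592C.
Split into bytes (most-significant first): E3 D0 85 DB 59 2C.
Little-endian: lowest address holds the least-significant byte.
So at ascending addresses the bytes are 2C 59 DB 85 D0 E3.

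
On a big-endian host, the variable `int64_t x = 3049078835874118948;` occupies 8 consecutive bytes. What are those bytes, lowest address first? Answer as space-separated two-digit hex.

3049078835874118948 in hexadecimal, padded to 64 bits, is 0x2A50810BE8703D24.
Split into bytes (most-significant first): 2A 50 81 0B E8 70 3D 24.
Big-endian: lowest address holds the most-significant byte.
So the memory order matches the most-significant-first order: 2A 50 81 0B E8 70 3D 24.

2A 50 81 0B E8 70 3D 24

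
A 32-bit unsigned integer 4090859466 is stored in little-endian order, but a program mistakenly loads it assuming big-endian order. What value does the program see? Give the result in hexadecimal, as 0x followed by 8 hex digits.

4090859466 in 32-bit hexadecimal is 0xF3D58FCA.
Stored little-endian, the bytes at ascending addresses are CA 8F D5 F3.
Read back as big-endian, the last byte is least significant, giving 0xCA8FD5F3.

0xCA8FD5F3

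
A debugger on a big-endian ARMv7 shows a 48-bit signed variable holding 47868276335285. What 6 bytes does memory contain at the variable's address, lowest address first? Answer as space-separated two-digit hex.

2B 89 33 9B 62 B5

47868276335285 in hexadecimal, padded to 48 bits, is 0x2B89339B62B5.
Split into bytes (most-significant first): 2B 89 33 9B 62 B5.
Big-endian stores the most-significant byte at the lowest address.
So the memory order matches the most-significant-first order: 2B 89 33 9B 62 B5.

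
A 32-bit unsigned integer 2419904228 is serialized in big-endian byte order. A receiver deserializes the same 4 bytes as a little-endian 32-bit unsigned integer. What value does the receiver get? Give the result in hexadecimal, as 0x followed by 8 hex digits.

2419904228 in 32-bit hexadecimal is 0x903CCEE4.
Stored big-endian, the bytes at ascending addresses are 90 3C CE E4.
Read back as little-endian, the first byte is least significant, giving 0xE4CE3C90.

0xE4CE3C90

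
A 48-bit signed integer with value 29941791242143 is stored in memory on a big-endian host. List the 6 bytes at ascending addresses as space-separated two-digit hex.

29941791242143 in hexadecimal, padded to 48 bits, is 0x1B3B5DD4B79F.
Split into bytes (most-significant first): 1B 3B 5D D4 B7 9F.
In big-endian order the high byte comes first in memory.
So the memory order matches the most-significant-first order: 1B 3B 5D D4 B7 9F.

1B 3B 5D D4 B7 9F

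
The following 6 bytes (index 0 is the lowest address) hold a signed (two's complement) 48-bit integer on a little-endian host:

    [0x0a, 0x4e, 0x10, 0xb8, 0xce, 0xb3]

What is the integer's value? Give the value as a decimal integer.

In little-endian order the low byte comes first in memory.
Reassemble most-significant byte first: B3 CE B8 10 4E 0A → 0xB3CEB8104E0A.
Top bit is set, so as a signed 48-bit value this is 0xB3CEB8104E0A − 2^48 = -83774543999478.

-83774543999478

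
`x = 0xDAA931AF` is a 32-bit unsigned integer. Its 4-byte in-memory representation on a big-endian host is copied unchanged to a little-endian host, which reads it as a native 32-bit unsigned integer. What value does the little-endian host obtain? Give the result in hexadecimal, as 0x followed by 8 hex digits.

Stored big-endian, the bytes at ascending addresses are DA A9 31 AF.
Read back as little-endian, the first byte is least significant, giving 0xAF31A9DA.

0xAF31A9DA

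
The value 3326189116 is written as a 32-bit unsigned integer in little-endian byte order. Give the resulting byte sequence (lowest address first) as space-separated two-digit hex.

3C 9E 41 C6

3326189116 in hexadecimal, padded to 32 bits, is 0xC6419E3C.
Split into bytes (most-significant first): C6 41 9E 3C.
Little-endian stores the least-significant byte at the lowest address.
So at ascending addresses the bytes are 3C 9E 41 C6.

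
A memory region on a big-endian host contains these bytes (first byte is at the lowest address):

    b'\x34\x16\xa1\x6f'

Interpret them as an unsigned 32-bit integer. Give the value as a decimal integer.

873898351

Big-endian stores the most-significant byte at the lowest address.
The bytes are already most-significant first: 0x3416A16F.
0x3416A16F = 873898351.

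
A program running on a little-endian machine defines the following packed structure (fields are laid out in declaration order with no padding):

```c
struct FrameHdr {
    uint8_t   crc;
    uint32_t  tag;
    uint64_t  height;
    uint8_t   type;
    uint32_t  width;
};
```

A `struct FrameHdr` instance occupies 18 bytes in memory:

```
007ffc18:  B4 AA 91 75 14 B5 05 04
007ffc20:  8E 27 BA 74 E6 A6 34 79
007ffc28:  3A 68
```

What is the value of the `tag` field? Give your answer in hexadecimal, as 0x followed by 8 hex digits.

0x147591AA

`tag` follows `crc` (1 byte), so it starts at byte offset 1 and occupies 4 bytes.
Bytes at offsets 1..4: AA 91 75 14.
Little-endian: lowest address holds the least-significant byte.
Reassemble most-significant byte first: 14 75 91 AA → 0x147591AA.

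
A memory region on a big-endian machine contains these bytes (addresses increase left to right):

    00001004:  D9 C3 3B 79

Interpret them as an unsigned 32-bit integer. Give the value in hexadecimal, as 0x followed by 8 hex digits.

Big-endian stores the most-significant byte at the lowest address.
The bytes are already most-significant first: 0xD9C33B79.

0xD9C33B79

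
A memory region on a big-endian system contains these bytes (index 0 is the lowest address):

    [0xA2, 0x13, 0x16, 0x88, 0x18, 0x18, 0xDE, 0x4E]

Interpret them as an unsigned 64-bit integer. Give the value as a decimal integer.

In big-endian order the high byte comes first in memory.
The bytes are already most-significant first: 0xA21316881818DE4E.
0xA21316881818DE4E = 11678703032477474382.

11678703032477474382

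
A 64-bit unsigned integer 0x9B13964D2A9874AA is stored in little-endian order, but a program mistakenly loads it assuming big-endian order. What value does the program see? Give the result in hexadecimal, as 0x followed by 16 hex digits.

0xAA74982A4D96139B

Stored little-endian, the bytes at ascending addresses are AA 74 98 2A 4D 96 13 9B.
Read back as big-endian, the last byte is least significant, giving 0xAA74982A4D96139B.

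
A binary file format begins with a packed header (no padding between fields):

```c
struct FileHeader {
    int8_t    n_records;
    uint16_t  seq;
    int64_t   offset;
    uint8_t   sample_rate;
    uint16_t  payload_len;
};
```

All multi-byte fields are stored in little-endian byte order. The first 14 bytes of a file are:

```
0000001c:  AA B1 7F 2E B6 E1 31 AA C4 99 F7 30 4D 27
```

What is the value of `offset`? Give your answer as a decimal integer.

`offset` follows `n_records` (1 B), `seq` (2 B), so it starts at offset 1 + 2 = 3 and occupies 8 bytes.
Bytes at offsets 3..10: 2E B6 E1 31 AA C4 99 F7.
Little-endian stores the least-significant byte at the lowest address.
Reassemble most-significant byte first: F7 99 C4 AA 31 E1 B6 2E → 0xF799C4AA31E1B62E.
Top bit is set, so as a signed 64-bit value this is 0xF799C4AA31E1B62E − 2^64 = -605236439644260818.

-605236439644260818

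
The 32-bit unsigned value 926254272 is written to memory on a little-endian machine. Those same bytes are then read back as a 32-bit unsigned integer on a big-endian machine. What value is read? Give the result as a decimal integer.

926254272 in 32-bit hexadecimal is 0x373584C0.
Stored little-endian, the bytes at ascending addresses are C0 84 35 37.
Read back as big-endian, the last byte is least significant, giving 0xC0843537.
0xC0843537 = 3229889847.

3229889847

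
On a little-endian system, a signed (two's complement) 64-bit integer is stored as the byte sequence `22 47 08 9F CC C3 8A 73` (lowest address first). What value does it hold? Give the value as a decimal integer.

Little-endian stores the least-significant byte at the lowest address.
Reassemble most-significant byte first: 73 8A C3 CC 9F 08 47 22 → 0x738AC3CC9F084722.
0x738AC3CC9F084722 = 8325682144756647714.

8325682144756647714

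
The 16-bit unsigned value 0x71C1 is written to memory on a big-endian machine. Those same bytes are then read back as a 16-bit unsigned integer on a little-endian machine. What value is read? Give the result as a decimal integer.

Stored big-endian, the bytes at ascending addresses are 71 C1.
Read back as little-endian, the first byte is least significant, giving 0xC171.
0xC171 = 49521.

49521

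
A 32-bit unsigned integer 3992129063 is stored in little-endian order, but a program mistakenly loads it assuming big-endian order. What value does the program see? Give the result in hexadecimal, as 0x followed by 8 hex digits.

0x270EF3ED

3992129063 in 32-bit hexadecimal is 0xEDF30E27.
Stored little-endian, the bytes at ascending addresses are 27 0E F3 ED.
Read back as big-endian, the last byte is least significant, giving 0x270EF3ED.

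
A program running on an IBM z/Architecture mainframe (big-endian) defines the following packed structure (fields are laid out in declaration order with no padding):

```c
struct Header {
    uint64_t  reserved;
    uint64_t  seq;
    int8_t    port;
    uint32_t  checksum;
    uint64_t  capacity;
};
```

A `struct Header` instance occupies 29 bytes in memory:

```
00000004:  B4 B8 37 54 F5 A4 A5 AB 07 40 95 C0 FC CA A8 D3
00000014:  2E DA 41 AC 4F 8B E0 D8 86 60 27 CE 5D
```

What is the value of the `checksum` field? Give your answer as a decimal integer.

3661737039

`checksum` follows `reserved` (8 B), `seq` (8 B), `port` (1 B), so it starts at offset 8 + 8 + 1 = 17 and occupies 4 bytes.
Bytes at offsets 17..20: DA 41 AC 4F.
Big-endian stores the most-significant byte at the lowest address.
The bytes are already most-significant first: 0xDA41AC4F.
0xDA41AC4F = 3661737039.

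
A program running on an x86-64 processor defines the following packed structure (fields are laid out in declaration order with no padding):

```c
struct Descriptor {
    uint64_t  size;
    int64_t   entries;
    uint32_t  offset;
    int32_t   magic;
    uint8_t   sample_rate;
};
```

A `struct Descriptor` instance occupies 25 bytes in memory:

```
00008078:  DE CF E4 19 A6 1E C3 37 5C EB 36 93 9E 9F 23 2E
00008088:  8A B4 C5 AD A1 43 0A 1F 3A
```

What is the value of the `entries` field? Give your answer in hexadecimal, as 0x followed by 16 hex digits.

0x2E239F9E9336EB5C

`entries` follows `size` (8 bytes), so it starts at byte offset 8 and occupies 8 bytes.
Bytes at offsets 8..15: 5C EB 36 93 9E 9F 23 2E.
Little-endian stores the least-significant byte at the lowest address.
Reassemble most-significant byte first: 2E 23 9F 9E 93 36 EB 5C → 0x2E239F9E9336EB5C.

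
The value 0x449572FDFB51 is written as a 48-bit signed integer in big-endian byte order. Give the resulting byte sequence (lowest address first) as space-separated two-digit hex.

44 95 72 FD FB 51

Split into bytes (most-significant first): 44 95 72 FD FB 51.
Big-endian: lowest address holds the most-significant byte.
So the memory order matches the most-significant-first order: 44 95 72 FD FB 51.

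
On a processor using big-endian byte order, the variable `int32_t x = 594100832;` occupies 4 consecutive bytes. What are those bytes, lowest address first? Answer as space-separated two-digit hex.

594100832 in hexadecimal, padded to 32 bits, is 0x23694260.
Split into bytes (most-significant first): 23 69 42 60.
In big-endian order the high byte comes first in memory.
So the memory order matches the most-significant-first order: 23 69 42 60.

23 69 42 60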